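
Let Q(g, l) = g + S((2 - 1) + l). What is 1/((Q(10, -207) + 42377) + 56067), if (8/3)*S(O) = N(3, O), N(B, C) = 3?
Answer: 8/787641 ≈ 1.0157e-5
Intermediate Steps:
S(O) = 9/8 (S(O) = (3/8)*3 = 9/8)
Q(g, l) = 9/8 + g (Q(g, l) = g + 9/8 = 9/8 + g)
1/((Q(10, -207) + 42377) + 56067) = 1/(((9/8 + 10) + 42377) + 56067) = 1/((89/8 + 42377) + 56067) = 1/(339105/8 + 56067) = 1/(787641/8) = 8/787641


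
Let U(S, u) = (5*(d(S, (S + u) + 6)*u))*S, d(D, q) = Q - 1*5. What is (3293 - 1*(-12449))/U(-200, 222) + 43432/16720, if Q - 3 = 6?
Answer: 239402561/92796000 ≈ 2.5799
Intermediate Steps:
Q = 9 (Q = 3 + 6 = 9)
d(D, q) = 4 (d(D, q) = 9 - 1*5 = 9 - 5 = 4)
U(S, u) = 20*S*u (U(S, u) = (5*(4*u))*S = (20*u)*S = 20*S*u)
(3293 - 1*(-12449))/U(-200, 222) + 43432/16720 = (3293 - 1*(-12449))/((20*(-200)*222)) + 43432/16720 = (3293 + 12449)/(-888000) + 43432*(1/16720) = 15742*(-1/888000) + 5429/2090 = -7871/444000 + 5429/2090 = 239402561/92796000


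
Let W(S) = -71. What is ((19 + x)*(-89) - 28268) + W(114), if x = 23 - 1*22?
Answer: -30119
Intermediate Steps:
x = 1 (x = 23 - 22 = 1)
((19 + x)*(-89) - 28268) + W(114) = ((19 + 1)*(-89) - 28268) - 71 = (20*(-89) - 28268) - 71 = (-1780 - 28268) - 71 = -30048 - 71 = -30119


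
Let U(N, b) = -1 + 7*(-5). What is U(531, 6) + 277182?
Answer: 277146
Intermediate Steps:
U(N, b) = -36 (U(N, b) = -1 - 35 = -36)
U(531, 6) + 277182 = -36 + 277182 = 277146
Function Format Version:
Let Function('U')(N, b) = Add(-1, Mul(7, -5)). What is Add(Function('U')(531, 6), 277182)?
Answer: 277146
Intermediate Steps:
Function('U')(N, b) = -36 (Function('U')(N, b) = Add(-1, -35) = -36)
Add(Function('U')(531, 6), 277182) = Add(-36, 277182) = 277146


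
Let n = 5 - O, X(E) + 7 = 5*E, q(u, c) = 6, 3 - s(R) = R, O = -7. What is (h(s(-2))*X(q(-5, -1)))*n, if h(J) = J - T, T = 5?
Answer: 0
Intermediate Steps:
s(R) = 3 - R
X(E) = -7 + 5*E
h(J) = -5 + J (h(J) = J - 1*5 = J - 5 = -5 + J)
n = 12 (n = 5 - 1*(-7) = 5 + 7 = 12)
(h(s(-2))*X(q(-5, -1)))*n = ((-5 + (3 - 1*(-2)))*(-7 + 5*6))*12 = ((-5 + (3 + 2))*(-7 + 30))*12 = ((-5 + 5)*23)*12 = (0*23)*12 = 0*12 = 0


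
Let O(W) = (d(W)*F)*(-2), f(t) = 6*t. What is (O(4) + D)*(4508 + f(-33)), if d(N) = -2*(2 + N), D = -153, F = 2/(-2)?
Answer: -762870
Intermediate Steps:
F = -1 (F = 2*(-½) = -1)
d(N) = -4 - 2*N
O(W) = -8 - 4*W (O(W) = ((-4 - 2*W)*(-1))*(-2) = (4 + 2*W)*(-2) = -8 - 4*W)
(O(4) + D)*(4508 + f(-33)) = ((-8 - 4*4) - 153)*(4508 + 6*(-33)) = ((-8 - 16) - 153)*(4508 - 198) = (-24 - 153)*4310 = -177*4310 = -762870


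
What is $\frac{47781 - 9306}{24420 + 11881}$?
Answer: $\frac{38475}{36301} \approx 1.0599$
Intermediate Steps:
$\frac{47781 - 9306}{24420 + 11881} = \frac{38475}{36301}$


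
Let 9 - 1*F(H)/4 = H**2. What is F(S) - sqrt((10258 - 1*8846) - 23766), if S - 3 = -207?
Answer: -166428 - I*sqrt(22354) ≈ -1.6643e+5 - 149.51*I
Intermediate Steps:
S = -204 (S = 3 - 207 = -204)
F(H) = 36 - 4*H**2
F(S) - sqrt((10258 - 1*8846) - 23766) = (36 - 4*(-204)**2) - sqrt((10258 - 1*8846) - 23766) = (36 - 4*41616) - sqrt((10258 - 8846) - 23766) = (36 - 166464) - sqrt(1412 - 23766) = -166428 - sqrt(-22354) = -166428 - I*sqrt(22354)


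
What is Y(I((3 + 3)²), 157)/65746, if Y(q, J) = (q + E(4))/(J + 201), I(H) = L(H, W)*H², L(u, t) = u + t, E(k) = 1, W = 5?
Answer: 53137/23537068 ≈ 0.0022576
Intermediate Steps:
L(u, t) = t + u
I(H) = H²*(5 + H) (I(H) = (5 + H)*H² = H²*(5 + H))
Y(q, J) = (1 + q)/(201 + J) (Y(q, J) = (q + 1)/(J + 201) = (1 + q)/(201 + J))
Y(I((3 + 3)²), 157)/65746 = ((1 + ((3 + 3)²)²*(5 + (3 + 3)²))/(201 + 157))/65746 = ((1 + (6²)²*(5 + 6²))/358)*(1/65746) = ((1 + 36²*(5 + 36))/358)*(1/65746) = ((1 + 1296*41)/358)*(1/65746) = ((1 + 53136)/358)*(1/65746) = ((1/358)*53137)*(1/65746) = (53137/358)*(1/65746) = 53137/23537068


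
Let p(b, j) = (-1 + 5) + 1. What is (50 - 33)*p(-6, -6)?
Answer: 85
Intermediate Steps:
p(b, j) = 5 (p(b, j) = 4 + 1 = 5)
(50 - 33)*p(-6, -6) = (50 - 33)*5 = 17*5 = 85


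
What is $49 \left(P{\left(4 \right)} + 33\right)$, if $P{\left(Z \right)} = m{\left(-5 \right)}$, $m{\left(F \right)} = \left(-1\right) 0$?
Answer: $1617$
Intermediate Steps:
$m{\left(F \right)} = 0$
$P{\left(Z \right)} = 0$
$49 \left(P{\left(4 \right)} + 33\right) = 49 \left(0 + 33\right) = 49 \cdot 33 = 1617$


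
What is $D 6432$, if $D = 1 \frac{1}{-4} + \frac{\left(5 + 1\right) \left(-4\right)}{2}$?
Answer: $-78792$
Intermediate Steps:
$D = - \frac{49}{4}$ ($D = 1 \left(- \frac{1}{4}\right) + 6 \left(-4\right) \frac{1}{2} = - \frac{1}{4} - 12 = - \frac{49}{4} \approx -12.25$)
$D 6432 = \left(- \frac{49}{4}\right) 6432 = -78792$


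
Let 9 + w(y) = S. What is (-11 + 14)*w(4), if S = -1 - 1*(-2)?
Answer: -24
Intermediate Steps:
S = 1 (S = -1 + 2 = 1)
w(y) = -8 (w(y) = -9 + 1 = -8)
(-11 + 14)*w(4) = (-11 + 14)*(-8) = 3*(-8) = -24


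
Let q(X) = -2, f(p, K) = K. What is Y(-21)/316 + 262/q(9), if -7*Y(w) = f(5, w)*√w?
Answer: -131 + 3*I*√21/316 ≈ -131.0 + 0.043505*I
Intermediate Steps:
Y(w) = -w^(3/2)/7 (Y(w) = -w*√w/7 = -w^(3/2)/7)
Y(-21)/316 + 262/q(9) = -(-3)*I*√21/316 + 262/(-2) = -(-3)*I*√21*(1/316) + 262*(-½) = (3*I*√21)*(1/316) - 131 = 3*I*√21/316 - 131 = -131 + 3*I*√21/316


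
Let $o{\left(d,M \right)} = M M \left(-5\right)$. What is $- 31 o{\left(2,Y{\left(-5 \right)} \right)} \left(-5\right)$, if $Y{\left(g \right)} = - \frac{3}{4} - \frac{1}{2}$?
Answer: $- \frac{19375}{16} \approx -1210.9$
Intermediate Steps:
$Y{\left(g \right)} = - \frac{5}{4}$ ($Y{\left(g \right)} = \left(-3\right) \frac{1}{4} - \frac{1}{2} = - \frac{3}{4} - \frac{1}{2} = - \frac{5}{4}$)
$o{\left(d,M \right)} = - 5 M^{2}$ ($o{\left(d,M \right)} = M^{2} \left(-5\right) = - 5 M^{2}$)
$- 31 o{\left(2,Y{\left(-5 \right)} \right)} \left(-5\right) = - 31 \left(- 5 \left(- \frac{5}{4}\right)^{2}\right) \left(-5\right) = - 31 \left(\left(-5\right) \frac{25}{16}\right) \left(-5\right) = \left(-31\right) \left(- \frac{125}{16}\right) \left(-5\right) = \frac{3875}{16} \left(-5\right) = - \frac{19375}{16}$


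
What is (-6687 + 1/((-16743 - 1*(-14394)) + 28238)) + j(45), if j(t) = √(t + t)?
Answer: -173119742/25889 + 3*√10 ≈ -6677.5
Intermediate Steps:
j(t) = √2*√t (j(t) = √(2*t) = √2*√t)
(-6687 + 1/((-16743 - 1*(-14394)) + 28238)) + j(45) = (-6687 + 1/((-16743 - 1*(-14394)) + 28238)) + √2*√45 = (-6687 + 1/((-16743 + 14394) + 28238)) + √2*(3*√5) = (-6687 + 1/(-2349 + 28238)) + 3*√10 = (-6687 + 1/25889) + 3*√10 = -173119742/25889 + 3*√10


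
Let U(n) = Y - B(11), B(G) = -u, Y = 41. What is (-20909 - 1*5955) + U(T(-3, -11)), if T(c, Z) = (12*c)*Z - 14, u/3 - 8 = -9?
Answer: -26826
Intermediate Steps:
u = -3 (u = 24 + 3*(-9) = 24 - 27 = -3)
T(c, Z) = -14 + 12*Z*c (T(c, Z) = 12*Z*c - 14 = -14 + 12*Z*c)
B(G) = 3 (B(G) = -1*(-3) = 3)
U(n) = 38 (U(n) = 41 - 1*3 = 41 - 3 = 38)
(-20909 - 1*5955) + U(T(-3, -11)) = (-20909 - 1*5955) + 38 = (-20909 - 5955) + 38 = -26864 + 38 = -26826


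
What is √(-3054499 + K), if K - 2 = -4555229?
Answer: I*√7609726 ≈ 2758.6*I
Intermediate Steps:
K = -4555227 (K = 2 - 4555229 = -4555227)
√(-3054499 + K) = √(-3054499 - 4555227) = √(-7609726) = I*√7609726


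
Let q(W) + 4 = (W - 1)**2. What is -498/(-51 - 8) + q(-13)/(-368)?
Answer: 10746/1357 ≈ 7.9189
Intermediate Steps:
q(W) = -4 + (-1 + W)**2 (q(W) = -4 + (W - 1)**2 = -4 + (-1 + W)**2)
-498/(-51 - 8) + q(-13)/(-368) = -498/(-51 - 8) + (-4 + (-1 - 13)**2)/(-368) = -498/(-59) + (-4 + (-14)**2)*(-1/368) = -498*(-1/59) + (-4 + 196)*(-1/368) = 498/59 + 192*(-1/368) = 498/59 - 12/23 = 10746/1357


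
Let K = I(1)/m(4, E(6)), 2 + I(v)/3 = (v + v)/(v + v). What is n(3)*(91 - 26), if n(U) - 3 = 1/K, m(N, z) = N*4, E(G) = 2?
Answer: -455/3 ≈ -151.67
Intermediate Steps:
m(N, z) = 4*N
I(v) = -3 (I(v) = -6 + 3*((v + v)/(v + v)) = -6 + 3*((2*v)/((2*v))) = -6 + 3*((2*v)*(1/(2*v))) = -6 + 3*1 = -6 + 3 = -3)
K = -3/16 (K = -3/(4*4) = -3/16 ≈ -0.18750)
n(U) = -7/3 (n(U) = 3 + 1/(-3/16) = 3 - 16/3 = -7/3)
n(3)*(91 - 26) = -7*(91 - 26)/3 = -7/3*65 = -455/3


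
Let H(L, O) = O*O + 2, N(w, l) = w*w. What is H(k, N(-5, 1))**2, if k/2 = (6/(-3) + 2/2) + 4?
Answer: 393129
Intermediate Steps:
N(w, l) = w**2
k = 6 (k = 2*((6/(-3) + 2/2) + 4) = 2*((6*(-1/3) + 2*(1/2)) + 4) = 2*((-2 + 1) + 4) = 2*(-1 + 4) = 2*3 = 6)
H(L, O) = 2 + O**2 (H(L, O) = O**2 + 2 = 2 + O**2)
H(k, N(-5, 1))**2 = (2 + ((-5)**2)**2)**2 = (2 + 25**2)**2 = (2 + 625)**2 = 627**2 = 393129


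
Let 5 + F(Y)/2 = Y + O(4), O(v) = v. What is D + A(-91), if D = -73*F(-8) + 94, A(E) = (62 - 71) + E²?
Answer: 9680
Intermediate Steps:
F(Y) = -2 + 2*Y (F(Y) = -10 + 2*(Y + 4) = -10 + 2*(4 + Y) = -10 + (8 + 2*Y) = -2 + 2*Y)
A(E) = -9 + E²
D = 1408 (D = -73*(-2 + 2*(-8)) + 94 = -73*(-2 - 16) + 94 = -73*(-18) + 94 = 1314 + 94 = 1408)
D + A(-91) = 1408 + (-9 + (-91)²) = 1408 + (-9 + 8281) = 1408 + 8272 = 9680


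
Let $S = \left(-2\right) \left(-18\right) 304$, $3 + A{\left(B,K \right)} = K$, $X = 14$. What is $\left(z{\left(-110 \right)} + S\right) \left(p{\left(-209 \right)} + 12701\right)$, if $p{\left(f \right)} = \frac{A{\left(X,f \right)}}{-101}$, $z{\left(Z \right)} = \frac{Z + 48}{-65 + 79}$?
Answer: $\frac{98249286501}{707} \approx 1.3897 \cdot 10^{8}$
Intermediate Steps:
$z{\left(Z \right)} = \frac{24}{7} + \frac{Z}{14}$ ($z{\left(Z \right)} = \frac{48 + Z}{14} = \left(48 + Z\right) \frac{1}{14} = \frac{24}{7} + \frac{Z}{14}$)
$A{\left(B,K \right)} = -3 + K$
$S = 10944$ ($S = 36 \cdot 304 = 10944$)
$p{\left(f \right)} = \frac{3}{101} - \frac{f}{101}$ ($p{\left(f \right)} = \frac{-3 + f}{-101} = \left(-3 + f\right) \left(- \frac{1}{101}\right) = \frac{3}{101} - \frac{f}{101}$)
$\left(z{\left(-110 \right)} + S\right) \left(p{\left(-209 \right)} + 12701\right) = \left(\left(\frac{24}{7} + \frac{1}{14} \left(-110\right)\right) + 10944\right) \left(\left(\frac{3}{101} - - \frac{209}{101}\right) + 12701\right) = \left(\left(\frac{24}{7} - \frac{55}{7}\right) + 10944\right) \left(\left(\frac{3}{101} + \frac{209}{101}\right) + 12701\right) = \left(- \frac{31}{7} + 10944\right) \left(\frac{212}{101} + 12701\right) = \frac{76577}{7} \cdot \frac{1283013}{101} = \frac{98249286501}{707}$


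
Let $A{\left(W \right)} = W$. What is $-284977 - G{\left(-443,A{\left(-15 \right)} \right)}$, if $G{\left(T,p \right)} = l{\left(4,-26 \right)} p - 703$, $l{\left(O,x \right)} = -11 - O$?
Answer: $-284499$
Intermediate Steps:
$G{\left(T,p \right)} = -703 - 15 p$ ($G{\left(T,p \right)} = \left(-11 - 4\right) p - 703 = - 15 p - 703 = -703 - 15 p$)
$-284977 - G{\left(-443,A{\left(-15 \right)} \right)} = -284977 - \left(-703 - -225\right) = -284977 - \left(-703 + 225\right) = -284977 - -478 = -284977 + 478 = -284499$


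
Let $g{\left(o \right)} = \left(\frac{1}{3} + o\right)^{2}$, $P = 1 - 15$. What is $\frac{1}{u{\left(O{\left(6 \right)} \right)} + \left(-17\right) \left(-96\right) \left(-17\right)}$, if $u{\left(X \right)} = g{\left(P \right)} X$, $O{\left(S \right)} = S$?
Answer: $- \frac{3}{79870} \approx -3.7561 \cdot 10^{-5}$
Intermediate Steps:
$P = -14$ ($P = 1 - 15 = -14$)
$g{\left(o \right)} = \left(\frac{1}{3} + o\right)^{2}$
$u{\left(X \right)} = \frac{1681 X}{9}$ ($u{\left(X \right)} = \frac{\left(1 + 3 \left(-14\right)\right)^{2}}{9} X = \frac{\left(1 - 42\right)^{2}}{9} X = \frac{\left(-41\right)^{2}}{9} X = \frac{1}{9} \cdot 1681 X = \frac{1681 X}{9}$)
$\frac{1}{u{\left(O{\left(6 \right)} \right)} + \left(-17\right) \left(-96\right) \left(-17\right)} = \frac{1}{\frac{1681}{9} \cdot 6 + \left(-17\right) \left(-96\right) \left(-17\right)} = \frac{1}{\frac{3362}{3} + 1632 \left(-17\right)} = \frac{1}{\frac{3362}{3} - 27744} = \frac{1}{- \frac{79870}{3}} = - \frac{3}{79870}$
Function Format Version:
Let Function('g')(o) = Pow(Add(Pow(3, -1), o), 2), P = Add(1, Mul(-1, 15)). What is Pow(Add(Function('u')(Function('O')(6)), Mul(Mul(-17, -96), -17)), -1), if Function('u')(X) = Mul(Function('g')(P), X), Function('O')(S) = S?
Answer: Rational(-3, 79870) ≈ -3.7561e-5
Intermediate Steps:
P = -14 (P = Add(1, -15) = -14)
Function('g')(o) = Pow(Add(Rational(1, 3), o), 2)
Function('u')(X) = Mul(Rational(1681, 9), X) (Function('u')(X) = Mul(Mul(Rational(1, 9), Pow(Add(1, Mul(3, -14)), 2)), X) = Mul(Mul(Rational(1, 9), Pow(Add(1, -42), 2)), X) = Mul(Mul(Rational(1, 9), Pow(-41, 2)), X) = Mul(Mul(Rational(1, 9), 1681), X) = Mul(Rational(1681, 9), X))
Pow(Add(Function('u')(Function('O')(6)), Mul(Mul(-17, -96), -17)), -1) = Pow(Add(Mul(Rational(1681, 9), 6), Mul(Mul(-17, -96), -17)), -1) = Pow(Add(Rational(3362, 3), Mul(1632, -17)), -1) = Pow(Add(Rational(3362, 3), -27744), -1) = Pow(Rational(-79870, 3), -1) = Rational(-3, 79870)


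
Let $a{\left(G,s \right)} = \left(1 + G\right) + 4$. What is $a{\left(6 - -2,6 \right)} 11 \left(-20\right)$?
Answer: $-2860$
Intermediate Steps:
$a{\left(G,s \right)} = 5 + G$
$a{\left(6 - -2,6 \right)} 11 \left(-20\right) = \left(5 + \left(6 - -2\right)\right) 11 \left(-20\right) = \left(5 + \left(6 + 2\right)\right) 11 \left(-20\right) = \left(5 + 8\right) 11 \left(-20\right) = 13 \cdot 11 \left(-20\right) = 143 \left(-20\right) = -2860$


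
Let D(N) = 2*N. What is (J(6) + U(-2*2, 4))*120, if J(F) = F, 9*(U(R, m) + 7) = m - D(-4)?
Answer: 40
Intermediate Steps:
U(R, m) = -55/9 + m/9 (U(R, m) = -7 + (m - 2*(-4))/9 = -7 + (m - 1*(-8))/9 = -7 + (m + 8)/9 = -7 + (8 + m)/9 = -7 + (8/9 + m/9) = -55/9 + m/9)
(J(6) + U(-2*2, 4))*120 = (6 + (-55/9 + (⅑)*4))*120 = (6 + (-55/9 + 4/9))*120 = (6 - 17/3)*120 = (⅓)*120 = 40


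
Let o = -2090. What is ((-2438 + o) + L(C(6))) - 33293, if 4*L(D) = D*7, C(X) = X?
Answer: -75621/2 ≈ -37811.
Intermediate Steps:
L(D) = 7*D/4 (L(D) = (D*7)/4 = (7*D)/4 = 7*D/4)
((-2438 + o) + L(C(6))) - 33293 = ((-2438 - 2090) + (7/4)*6) - 33293 = (-4528 + 21/2) - 33293 = -9035/2 - 33293 = -75621/2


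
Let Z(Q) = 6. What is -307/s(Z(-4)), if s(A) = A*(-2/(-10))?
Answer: -1535/6 ≈ -255.83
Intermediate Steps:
s(A) = A/5 (s(A) = A*(-2*(-⅒)) = A*(⅕) = A/5)
-307/s(Z(-4)) = -307/((⅕)*6) = -307/6/5 = -307*⅚ = -1535/6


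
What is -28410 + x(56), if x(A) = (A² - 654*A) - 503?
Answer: -62401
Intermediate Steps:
x(A) = -503 + A² - 654*A
-28410 + x(56) = -28410 + (-503 + 56² - 654*56) = -28410 + (-503 + 3136 - 36624) = -28410 - 33991 = -62401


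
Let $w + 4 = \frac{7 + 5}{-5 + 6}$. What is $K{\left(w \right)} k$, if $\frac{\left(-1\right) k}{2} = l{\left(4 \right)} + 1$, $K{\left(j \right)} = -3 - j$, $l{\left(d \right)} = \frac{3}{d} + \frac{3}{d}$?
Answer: $55$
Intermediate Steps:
$l{\left(d \right)} = \frac{6}{d}$
$w = 8$ ($w = -4 + \frac{7 + 5}{-5 + 6} = -4 + \frac{12}{1} = -4 + 12 \cdot 1 = -4 + 12 = 8$)
$k = -5$ ($k = - 2 \left(\frac{6}{4} + 1\right) = - 2 \left(6 \cdot \frac{1}{4} + 1\right) = - 2 \left(\frac{3}{2} + 1\right) = \left(-2\right) \frac{5}{2} = -5$)
$K{\left(w \right)} k = \left(-3 - 8\right) \left(-5\right) = \left(-11\right) \left(-5\right) = 55$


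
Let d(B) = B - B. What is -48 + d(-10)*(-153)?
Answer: -48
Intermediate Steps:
d(B) = 0
-48 + d(-10)*(-153) = -48 + 0*(-153) = -48 + 0 = -48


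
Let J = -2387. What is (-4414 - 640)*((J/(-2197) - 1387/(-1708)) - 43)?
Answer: 55677836113/268034 ≈ 2.0773e+5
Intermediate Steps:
(-4414 - 640)*((J/(-2197) - 1387/(-1708)) - 43) = (-4414 - 640)*((-2387/(-2197) - 1387/(-1708)) - 43) = -5054*((-2387*(-1/2197) - 1387*(-1/1708)) - 43) = -5054*((2387/2197 + 1387/1708) - 43) = -5054*(7124235/3752476 - 43) = -5054*(-154232233/3752476) = 55677836113/268034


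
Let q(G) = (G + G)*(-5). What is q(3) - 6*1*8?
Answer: -78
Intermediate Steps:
q(G) = -10*G (q(G) = (2*G)*(-5) = -10*G)
q(3) - 6*1*8 = -10*3 - 6*1*8 = -30 - 6*8 = -30 - 48 = -78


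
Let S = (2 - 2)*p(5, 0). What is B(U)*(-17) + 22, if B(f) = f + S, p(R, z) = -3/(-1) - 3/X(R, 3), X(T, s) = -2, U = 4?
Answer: -46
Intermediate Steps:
p(R, z) = 9/2 (p(R, z) = -3/(-1) - 3/(-2) = -3*(-1) - 3*(-½) = 3 + 3/2 = 9/2)
S = 0 (S = (2 - 2)*(9/2) = 0*(9/2) = 0)
B(f) = f (B(f) = f + 0 = f)
B(U)*(-17) + 22 = 4*(-17) + 22 = -68 + 22 = -46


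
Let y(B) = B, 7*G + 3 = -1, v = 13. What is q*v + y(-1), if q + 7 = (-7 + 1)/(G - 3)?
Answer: -1754/25 ≈ -70.160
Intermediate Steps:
G = -4/7 (G = -3/7 + (⅐)*(-1) = -3/7 - ⅐ = -4/7 ≈ -0.57143)
q = -133/25 (q = -7 + (-7 + 1)/(-4/7 - 3) = -7 - 6/(-25/7) = -7 - 6*(-7/25) = -7 + 42/25 = -133/25 ≈ -5.3200)
q*v + y(-1) = -133/25*13 - 1 = -1729/25 - 1 = -1754/25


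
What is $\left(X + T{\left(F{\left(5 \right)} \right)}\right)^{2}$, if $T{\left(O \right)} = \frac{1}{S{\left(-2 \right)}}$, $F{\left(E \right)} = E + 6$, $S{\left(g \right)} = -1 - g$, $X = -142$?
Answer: $19881$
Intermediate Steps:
$F{\left(E \right)} = 6 + E$
$T{\left(O \right)} = 1$ ($T{\left(O \right)} = \frac{1}{-1 - -2} = \frac{1}{-1 + 2} = 1^{-1} = 1$)
$\left(X + T{\left(F{\left(5 \right)} \right)}\right)^{2} = \left(-142 + 1\right)^{2} = \left(-141\right)^{2} = 19881$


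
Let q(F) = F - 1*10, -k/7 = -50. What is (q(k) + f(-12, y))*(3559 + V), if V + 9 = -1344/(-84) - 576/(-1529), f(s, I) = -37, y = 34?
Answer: 1652255970/1529 ≈ 1.0806e+6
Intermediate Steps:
k = 350 (k = -7*(-50) = 350)
q(F) = -10 + F (q(F) = F - 10 = -10 + F)
V = 11279/1529 (V = -9 + (-1344/(-84) - 576/(-1529)) = -9 + (-1344*(-1/84) - 576*(-1/1529)) = -9 + (16 + 576/1529) = -9 + 25040/1529 = 11279/1529 ≈ 7.3767)
(q(k) + f(-12, y))*(3559 + V) = ((-10 + 350) - 37)*(3559 + 11279/1529) = (340 - 37)*(5452990/1529) = 303*(5452990/1529) = 1652255970/1529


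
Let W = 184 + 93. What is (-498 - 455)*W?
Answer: -263981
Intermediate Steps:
W = 277
(-498 - 455)*W = (-498 - 455)*277 = -953*277 = -263981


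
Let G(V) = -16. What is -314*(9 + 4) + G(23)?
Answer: -4098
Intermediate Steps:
-314*(9 + 4) + G(23) = -314*(9 + 4) - 16 = -314*13 - 16 = -157*26 - 16 = -4082 - 16 = -4098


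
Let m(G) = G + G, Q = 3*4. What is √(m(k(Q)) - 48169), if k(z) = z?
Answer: I*√48145 ≈ 219.42*I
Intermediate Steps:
Q = 12
m(G) = 2*G
√(m(k(Q)) - 48169) = √(2*12 - 48169) = √(24 - 48169) = √(-48145) = I*√48145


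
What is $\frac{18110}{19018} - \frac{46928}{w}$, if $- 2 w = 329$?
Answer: $\frac{127922257}{446923} \approx 286.23$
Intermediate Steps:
$w = - \frac{329}{2}$ ($w = \left(- \frac{1}{2}\right) 329 = - \frac{329}{2} \approx -164.5$)
$\frac{18110}{19018} - \frac{46928}{w} = \frac{18110}{19018} - \frac{46928}{- \frac{329}{2}} = 18110 \cdot \frac{1}{19018} - - \frac{13408}{47} = \frac{9055}{9509} + \frac{13408}{47} = \frac{127922257}{446923}$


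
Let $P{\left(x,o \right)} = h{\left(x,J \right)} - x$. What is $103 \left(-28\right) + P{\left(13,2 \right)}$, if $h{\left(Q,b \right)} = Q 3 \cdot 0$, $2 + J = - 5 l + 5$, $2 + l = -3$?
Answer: $-2897$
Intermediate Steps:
$l = -5$ ($l = -2 - 3 = -5$)
$J = 28$ ($J = -2 + \left(\left(-5\right) \left(-5\right) + 5\right) = -2 + \left(25 + 5\right) = -2 + 30 = 28$)
$h{\left(Q,b \right)} = 0$ ($h{\left(Q,b \right)} = 3 Q 0 = 0$)
$P{\left(x,o \right)} = - x$ ($P{\left(x,o \right)} = 0 - x = - x$)
$103 \left(-28\right) + P{\left(13,2 \right)} = 103 \left(-28\right) - 13 = -2884 - 13 = -2897$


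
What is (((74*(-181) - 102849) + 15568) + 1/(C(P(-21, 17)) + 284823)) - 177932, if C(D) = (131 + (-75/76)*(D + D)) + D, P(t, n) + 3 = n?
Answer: -1508341243250/5413867 ≈ -2.7861e+5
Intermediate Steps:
P(t, n) = -3 + n
C(D) = 131 - 37*D/38 (C(D) = (131 + (-75*1/76)*(2*D)) + D = (131 - 75*D/38) + D = 131 - 37*D/38)
(((74*(-181) - 102849) + 15568) + 1/(C(P(-21, 17)) + 284823)) - 177932 = (((74*(-181) - 102849) + 15568) + 1/((131 - 37*(-3 + 17)/38) + 284823)) - 177932 = (((-13394 - 102849) + 15568) + 1/((131 - 37/38*14) + 284823)) - 177932 = ((-116243 + 15568) + 1/((131 - 259/19) + 284823)) - 177932 = (-100675 + 1/(2230/19 + 284823)) - 177932 = (-100675 + 1/(5413867/19)) - 177932 = (-100675 + 19/5413867) - 177932 = -545041060206/5413867 - 177932 = -1508341243250/5413867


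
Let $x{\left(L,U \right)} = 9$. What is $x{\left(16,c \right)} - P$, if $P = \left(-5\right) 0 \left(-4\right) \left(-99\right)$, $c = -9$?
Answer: $9$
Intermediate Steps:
$P = 0$ ($P = 0 \left(-4\right) \left(-99\right) = 0 \left(-99\right) = 0$)
$x{\left(16,c \right)} - P = 9 - 0 = 9 + 0 = 9$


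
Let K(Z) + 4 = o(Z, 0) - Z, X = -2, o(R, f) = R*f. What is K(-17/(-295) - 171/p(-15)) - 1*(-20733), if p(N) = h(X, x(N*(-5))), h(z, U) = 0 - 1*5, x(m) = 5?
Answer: 6104949/295 ≈ 20695.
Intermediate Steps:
h(z, U) = -5 (h(z, U) = 0 - 5 = -5)
p(N) = -5
K(Z) = -4 - Z (K(Z) = -4 + (Z*0 - Z) = -4 + (0 - Z) = -4 - Z)
K(-17/(-295) - 171/p(-15)) - 1*(-20733) = (-4 - (-17/(-295) - 171/(-5))) - 1*(-20733) = (-4 - (-17*(-1/295) - 171*(-⅕))) + 20733 = (-4 - (17/295 + 171/5)) + 20733 = (-4 - 1*10106/295) + 20733 = (-4 - 10106/295) + 20733 = -11286/295 + 20733 = 6104949/295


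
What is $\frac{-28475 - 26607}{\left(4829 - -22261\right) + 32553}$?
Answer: $- \frac{55082}{59643} \approx -0.92353$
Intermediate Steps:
$\frac{-28475 - 26607}{\left(4829 - -22261\right) + 32553} = - \frac{55082}{\left(4829 + 22261\right) + 32553} = - \frac{55082}{27090 + 32553} = - \frac{55082}{59643}$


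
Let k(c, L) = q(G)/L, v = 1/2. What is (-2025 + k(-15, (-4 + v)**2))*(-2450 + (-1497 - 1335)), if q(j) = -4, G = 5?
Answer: 524190962/49 ≈ 1.0698e+7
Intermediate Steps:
v = 1/2 ≈ 0.50000
k(c, L) = -4/L
(-2025 + k(-15, (-4 + v)**2))*(-2450 + (-1497 - 1335)) = (-2025 - 4/(-4 + 1/2)**2)*(-2450 + (-1497 - 1335)) = (-2025 - 4/((-7/2)**2))*(-2450 - 2832) = (-2025 - 4/49/4)*(-5282) = (-2025 - 4*4/49)*(-5282) = (-2025 - 16/49)*(-5282) = -99241/49*(-5282) = 524190962/49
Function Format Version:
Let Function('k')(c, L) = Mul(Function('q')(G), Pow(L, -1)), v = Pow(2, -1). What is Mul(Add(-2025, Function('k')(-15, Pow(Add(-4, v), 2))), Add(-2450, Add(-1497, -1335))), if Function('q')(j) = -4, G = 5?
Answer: Rational(524190962, 49) ≈ 1.0698e+7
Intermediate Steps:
v = Rational(1, 2) ≈ 0.50000
Function('k')(c, L) = Mul(-4, Pow(L, -1))
Mul(Add(-2025, Function('k')(-15, Pow(Add(-4, v), 2))), Add(-2450, Add(-1497, -1335))) = Mul(Add(-2025, Mul(-4, Pow(Pow(Add(-4, Rational(1, 2)), 2), -1))), Add(-2450, Add(-1497, -1335))) = Mul(Add(-2025, Mul(-4, Pow(Pow(Rational(-7, 2), 2), -1))), Add(-2450, -2832)) = Mul(Add(-2025, Mul(-4, Pow(Rational(49, 4), -1))), -5282) = Mul(Add(-2025, Mul(-4, Rational(4, 49))), -5282) = Mul(Add(-2025, Rational(-16, 49)), -5282) = Mul(Rational(-99241, 49), -5282) = Rational(524190962, 49)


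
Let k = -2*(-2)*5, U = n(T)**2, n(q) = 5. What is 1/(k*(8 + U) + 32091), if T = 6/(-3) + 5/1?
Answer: 1/32751 ≈ 3.0533e-5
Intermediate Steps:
T = 3 (T = 6*(-1/3) + 5*1 = -2 + 5 = 3)
U = 25 (U = 5**2 = 25)
k = 20 (k = 4*5 = 20)
1/(k*(8 + U) + 32091) = 1/(20*(8 + 25) + 32091) = 1/(20*33 + 32091) = 1/(660 + 32091) = 1/32751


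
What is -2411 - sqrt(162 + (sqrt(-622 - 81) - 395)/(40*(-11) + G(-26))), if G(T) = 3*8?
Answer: -2411 - sqrt(1762462 - 26*I*sqrt(703))/104 ≈ -2423.8 + 0.0024965*I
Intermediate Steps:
G(T) = 24
-2411 - sqrt(162 + (sqrt(-622 - 81) - 395)/(40*(-11) + G(-26))) = -2411 - sqrt(162 + (sqrt(-622 - 81) - 395)/(40*(-11) + 24)) = -2411 - sqrt(162 + (sqrt(-703) - 395)/(-440 + 24)) = -2411 - sqrt(162 + (I*sqrt(703) - 395)/(-416)) = -2411 - sqrt(162 + (-395 + I*sqrt(703))*(-1/416)) = -2411 - sqrt(162 + (395/416 - I*sqrt(703)/416)) = -2411 - sqrt(67787/416 - I*sqrt(703)/416)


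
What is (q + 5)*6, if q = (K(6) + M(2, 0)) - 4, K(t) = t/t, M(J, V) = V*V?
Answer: 12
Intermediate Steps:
M(J, V) = V²
K(t) = 1
q = -3 (q = (1 + 0²) - 4 = (1 + 0) - 4 = 1 - 4 = -3)
(q + 5)*6 = (-3 + 5)*6 = 2*6 = 12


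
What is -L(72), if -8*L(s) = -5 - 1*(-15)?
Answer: 5/4 ≈ 1.2500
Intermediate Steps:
L(s) = -5/4 (L(s) = -(-5 - 1*(-15))/8 = -(-5 + 15)/8 = -1/8*10 = -5/4)
-L(72) = -1*(-5/4) = 5/4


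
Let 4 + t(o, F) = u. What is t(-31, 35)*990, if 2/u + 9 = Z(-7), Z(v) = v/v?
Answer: -8415/2 ≈ -4207.5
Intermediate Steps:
Z(v) = 1
u = -¼ (u = 2/(-9 + 1) = 2/(-8) = 2*(-⅛) = -¼ ≈ -0.25000)
t(o, F) = -17/4 (t(o, F) = -4 - ¼ = -17/4)
t(-31, 35)*990 = -17/4*990 = -8415/2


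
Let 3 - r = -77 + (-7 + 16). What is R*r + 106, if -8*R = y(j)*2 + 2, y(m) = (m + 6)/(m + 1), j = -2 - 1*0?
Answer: 637/4 ≈ 159.25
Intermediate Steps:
j = -2 (j = -2 + 0 = -2)
y(m) = (6 + m)/(1 + m)
R = ¾ (R = -(((6 - 2)/(1 - 2))*2 + 2)/8 = -((4/(-1))*2 + 2)/8 = -(-1*4*2 + 2)/8 = -(-4*2 + 2)/8 = -(-8 + 2)/8 = -⅛*(-6) = ¾ ≈ 0.75000)
r = 71 (r = 3 - (-77 + (-7 + 16)) = 3 - (-77 + 9) = 3 - 1*(-68) = 3 + 68 = 71)
R*r + 106 = (¾)*71 + 106 = 213/4 + 106 = 637/4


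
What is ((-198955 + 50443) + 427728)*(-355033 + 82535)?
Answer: -76085801568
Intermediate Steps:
((-198955 + 50443) + 427728)*(-355033 + 82535) = (-148512 + 427728)*(-272498) = 279216*(-272498) = -76085801568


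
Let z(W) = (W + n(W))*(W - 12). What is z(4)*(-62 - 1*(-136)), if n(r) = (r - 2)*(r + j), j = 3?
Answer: -10656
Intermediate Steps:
n(r) = (-2 + r)*(3 + r) (n(r) = (r - 2)*(r + 3) = (-2 + r)*(3 + r))
z(W) = (-12 + W)*(-6 + W**2 + 2*W) (z(W) = (W + (-6 + W + W**2))*(W - 12) = (-6 + W**2 + 2*W)*(-12 + W) = (-12 + W)*(-6 + W**2 + 2*W))
z(4)*(-62 - 1*(-136)) = (72 + 4**3 - 30*4 - 10*4**2)*(-62 - 1*(-136)) = (72 + 64 - 120 - 10*16)*(-62 + 136) = (72 + 64 - 120 - 160)*74 = -144*74 = -10656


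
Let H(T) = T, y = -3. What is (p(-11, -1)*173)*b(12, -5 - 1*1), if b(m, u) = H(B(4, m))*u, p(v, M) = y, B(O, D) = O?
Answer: 12456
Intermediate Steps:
p(v, M) = -3
b(m, u) = 4*u
(p(-11, -1)*173)*b(12, -5 - 1*1) = (-3*173)*(4*(-5 - 1*1)) = -2076*(-5 - 1) = -2076*(-6) = -519*(-24) = 12456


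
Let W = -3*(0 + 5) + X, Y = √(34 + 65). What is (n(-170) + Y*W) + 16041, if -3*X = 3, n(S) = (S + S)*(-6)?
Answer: 18081 - 48*√11 ≈ 17922.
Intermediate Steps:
n(S) = -12*S (n(S) = (2*S)*(-6) = -12*S)
Y = 3*√11 (Y = √99 = 3*√11 ≈ 9.9499)
X = -1 (X = -⅓*3 = -1)
W = -16 (W = -3*(0 + 5) - 1 = -3*5 - 1 = -15 - 1 = -16)
(n(-170) + Y*W) + 16041 = (-12*(-170) + (3*√11)*(-16)) + 16041 = (2040 - 48*√11) + 16041 = 18081 - 48*√11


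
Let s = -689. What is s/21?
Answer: -689/21 ≈ -32.810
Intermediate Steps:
s/21 = -689/21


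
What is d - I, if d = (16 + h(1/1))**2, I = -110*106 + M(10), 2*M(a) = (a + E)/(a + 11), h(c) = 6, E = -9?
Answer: 510047/42 ≈ 12144.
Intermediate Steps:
M(a) = (-9 + a)/(2*(11 + a)) (M(a) = ((a - 9)/(a + 11))/2 = ((-9 + a)/(11 + a))/2 = (-9 + a)/(2*(11 + a)))
I = -489719/42 (I = -110*106 + (-9 + 10)/(2*(11 + 10)) = -11660 + (1/2)*1/21 = -11660 + (1/2)*(1/21)*1 = -11660 + 1/42 = -489719/42 ≈ -11660.)
d = 484 (d = (16 + 6)**2 = 22**2 = 484)
d - I = 484 - 1*(-489719/42) = 484 + 489719/42 = 510047/42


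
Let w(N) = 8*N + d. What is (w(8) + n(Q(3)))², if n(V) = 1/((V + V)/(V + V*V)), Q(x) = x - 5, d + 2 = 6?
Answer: 18225/4 ≈ 4556.3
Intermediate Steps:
d = 4 (d = -2 + 6 = 4)
Q(x) = -5 + x
w(N) = 4 + 8*N (w(N) = 8*N + 4 = 4 + 8*N)
n(V) = (V + V²)/(2*V) (n(V) = 1/((2*V)/(V + V²)) = 1/(2*V/(V + V²)) = (V + V²)/(2*V))
(w(8) + n(Q(3)))² = ((4 + 8*8) + (½ + (-5 + 3)/2))² = ((4 + 64) + (½ + (½)*(-2)))² = (68 + (½ - 1))² = (68 - ½)² = (135/2)² = 18225/4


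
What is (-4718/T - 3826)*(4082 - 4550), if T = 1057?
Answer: 270691200/151 ≈ 1.7927e+6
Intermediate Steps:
(-4718/T - 3826)*(4082 - 4550) = (-4718/1057 - 3826)*(4082 - 4550) = (-4718*1/1057 - 3826)*(-468) = (-674/151 - 3826)*(-468) = -578400/151*(-468) = 270691200/151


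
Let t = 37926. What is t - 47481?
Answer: -9555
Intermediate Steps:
t - 47481 = 37926 - 47481 = -9555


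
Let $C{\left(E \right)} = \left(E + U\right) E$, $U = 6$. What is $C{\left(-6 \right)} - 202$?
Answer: $-202$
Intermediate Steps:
$C{\left(E \right)} = E \left(6 + E\right)$ ($C{\left(E \right)} = \left(E + 6\right) E = \left(6 + E\right) E = E \left(6 + E\right)$)
$C{\left(-6 \right)} - 202 = - 6 \left(6 - 6\right) - 202 = \left(-6\right) 0 - 202 = 0 - 202 = -202$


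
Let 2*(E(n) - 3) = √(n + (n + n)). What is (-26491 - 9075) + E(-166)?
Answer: -35563 + I*√498/2 ≈ -35563.0 + 11.158*I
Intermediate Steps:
E(n) = 3 + √3*√n/2 (E(n) = 3 + √(n + (n + n))/2 = 3 + √(n + 2*n)/2 = 3 + √(3*n)/2 = 3 + (√3*√n)/2 = 3 + √3*√n/2)
(-26491 - 9075) + E(-166) = (-26491 - 9075) + (3 + √3*√(-166)/2) = -35566 + (3 + √3*(I*√166)/2) = -35566 + (3 + I*√498/2) = -35563 + I*√498/2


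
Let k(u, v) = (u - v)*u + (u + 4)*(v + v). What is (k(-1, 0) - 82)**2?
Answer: 6561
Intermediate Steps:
k(u, v) = u*(u - v) + 2*v*(4 + u) (k(u, v) = u*(u - v) + (4 + u)*(2*v) = u*(u - v) + 2*v*(4 + u))
(k(-1, 0) - 82)**2 = (((-1)**2 + 8*0 - 1*0) - 82)**2 = ((1 + 0 + 0) - 82)**2 = (1 - 82)**2 = (-81)**2 = 6561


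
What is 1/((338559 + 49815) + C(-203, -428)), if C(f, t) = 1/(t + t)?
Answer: 856/332448143 ≈ 2.5748e-6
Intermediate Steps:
C(f, t) = 1/(2*t)
1/((338559 + 49815) + C(-203, -428)) = 1/((338559 + 49815) + (½)/(-428)) = 1/(388374 + (½)*(-1/428)) = 1/(388374 - 1/856) = 1/(332448143/856) = 856/332448143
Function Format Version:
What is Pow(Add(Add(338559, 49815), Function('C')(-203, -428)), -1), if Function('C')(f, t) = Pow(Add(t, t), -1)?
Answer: Rational(856, 332448143) ≈ 2.5748e-6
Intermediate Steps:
Function('C')(f, t) = Mul(Rational(1, 2), Pow(t, -1)) (Function('C')(f, t) = Pow(Mul(2, t), -1) = Mul(Rational(1, 2), Pow(t, -1)))
Pow(Add(Add(338559, 49815), Function('C')(-203, -428)), -1) = Pow(Add(Add(338559, 49815), Mul(Rational(1, 2), Pow(-428, -1))), -1) = Pow(Add(388374, Mul(Rational(1, 2), Rational(-1, 428))), -1) = Pow(Add(388374, Rational(-1, 856)), -1) = Pow(Rational(332448143, 856), -1) = Rational(856, 332448143)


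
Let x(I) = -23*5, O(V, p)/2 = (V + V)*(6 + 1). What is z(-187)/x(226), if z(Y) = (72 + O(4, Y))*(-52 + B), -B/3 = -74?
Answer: -272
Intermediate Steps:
B = 222 (B = -3*(-74) = 222)
O(V, p) = 28*V (O(V, p) = 2*((V + V)*(6 + 1)) = 2*((2*V)*7) = 2*(14*V) = 28*V)
z(Y) = 31280 (z(Y) = (72 + 28*4)*(-52 + 222) = (72 + 112)*170 = 184*170 = 31280)
x(I) = -115
z(-187)/x(226) = 31280/(-115) = 31280*(-1/115) = -272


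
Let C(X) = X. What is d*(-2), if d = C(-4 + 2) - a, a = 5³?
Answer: 254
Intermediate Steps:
a = 125
d = -127 (d = (-4 + 2) - 1*125 = -2 - 125 = -127)
d*(-2) = -127*(-2) = 254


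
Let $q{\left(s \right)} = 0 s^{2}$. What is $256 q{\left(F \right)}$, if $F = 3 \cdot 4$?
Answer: $0$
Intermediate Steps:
$F = 12$
$q{\left(s \right)} = 0$
$256 q{\left(F \right)} = 256 \cdot 0 = 0$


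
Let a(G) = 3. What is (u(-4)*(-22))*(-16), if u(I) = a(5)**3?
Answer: 9504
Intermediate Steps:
u(I) = 27 (u(I) = 3**3 = 27)
(u(-4)*(-22))*(-16) = (27*(-22))*(-16) = -594*(-16) = 9504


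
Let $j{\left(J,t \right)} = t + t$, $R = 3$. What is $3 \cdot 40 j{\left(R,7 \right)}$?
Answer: $1680$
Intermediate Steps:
$j{\left(J,t \right)} = 2 t$
$3 \cdot 40 j{\left(R,7 \right)} = 3 \cdot 40 \cdot 2 \cdot 7 = 120 \cdot 14 = 1680$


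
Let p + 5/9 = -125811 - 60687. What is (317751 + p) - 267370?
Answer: -1225058/9 ≈ -1.3612e+5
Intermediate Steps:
p = -1678487/9 (p = -5/9 + (-125811 - 60687) = -5/9 - 186498 = -1678487/9 ≈ -1.8650e+5)
(317751 + p) - 267370 = (317751 - 1678487/9) - 267370 = 1181272/9 - 267370 = -1225058/9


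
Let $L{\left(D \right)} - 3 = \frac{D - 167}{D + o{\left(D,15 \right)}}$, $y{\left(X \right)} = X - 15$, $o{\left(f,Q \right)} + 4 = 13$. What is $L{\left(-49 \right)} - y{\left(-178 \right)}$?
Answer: $\frac{1007}{5} \approx 201.4$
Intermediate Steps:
$o{\left(f,Q \right)} = 9$ ($o{\left(f,Q \right)} = -4 + 13 = 9$)
$y{\left(X \right)} = -15 + X$ ($y{\left(X \right)} = X - 15 = -15 + X$)
$L{\left(D \right)} = 3 + \frac{-167 + D}{9 + D}$ ($L{\left(D \right)} = 3 + \frac{D - 167}{D + 9} = 3 + \frac{-167 + D}{9 + D}$)
$L{\left(-49 \right)} - y{\left(-178 \right)} = \frac{4 \left(-35 - 49\right)}{9 - 49} - \left(-15 - 178\right) = 4 \frac{1}{-40} \left(-84\right) - -193 = 4 \left(- \frac{1}{40}\right) \left(-84\right) + 193 = \frac{42}{5} + 193 = \frac{1007}{5}$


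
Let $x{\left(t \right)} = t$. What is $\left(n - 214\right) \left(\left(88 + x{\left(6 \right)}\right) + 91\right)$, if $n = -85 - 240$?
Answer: $-99715$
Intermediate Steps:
$n = -325$
$\left(n - 214\right) \left(\left(88 + x{\left(6 \right)}\right) + 91\right) = \left(-325 - 214\right) \left(\left(88 + 6\right) + 91\right) = - 539 \left(94 + 91\right) = \left(-539\right) 185 = -99715$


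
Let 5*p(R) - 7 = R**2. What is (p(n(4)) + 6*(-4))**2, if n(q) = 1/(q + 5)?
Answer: 83759104/164025 ≈ 510.65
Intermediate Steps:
n(q) = 1/(5 + q)
p(R) = 7/5 + R**2/5
(p(n(4)) + 6*(-4))**2 = ((7/5 + (1/(5 + 4))**2/5) + 6*(-4))**2 = ((7/5 + (1/9)**2/5) - 24)**2 = ((7/5 + (1/5)*(1/81)) - 24)**2 = ((7/5 + 1/405) - 24)**2 = (568/405 - 24)**2 = (-9152/405)**2 = 83759104/164025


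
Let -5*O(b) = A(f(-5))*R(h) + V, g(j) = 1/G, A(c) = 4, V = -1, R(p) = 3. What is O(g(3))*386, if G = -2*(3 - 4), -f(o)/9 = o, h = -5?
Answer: -4246/5 ≈ -849.20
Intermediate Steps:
f(o) = -9*o
G = 2 (G = -2*(-1) = 2)
g(j) = 1/2
O(b) = -11/5 (O(b) = -(4*3 - 1)/5 = -(12 - 1)/5 = -1/5*11 = -11/5)
O(g(3))*386 = -11/5*386 = -4246/5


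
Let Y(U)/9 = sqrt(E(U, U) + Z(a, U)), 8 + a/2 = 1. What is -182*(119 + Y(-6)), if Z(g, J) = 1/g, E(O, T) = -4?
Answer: -21658 - 117*I*sqrt(798) ≈ -21658.0 - 3305.1*I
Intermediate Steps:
a = -14 (a = -16 + 2*1 = -16 + 2 = -14)
Y(U) = 9*I*sqrt(798)/14 (Y(U) = 9*sqrt(-4 + 1/(-14)) = 9*sqrt(-4 - 1/14) = 9*sqrt(-57/14) = 9*(I*sqrt(798)/14) = 9*I*sqrt(798)/14)
-182*(119 + Y(-6)) = -182*(119 + 9*I*sqrt(798)/14) = -21658 - 117*I*sqrt(798)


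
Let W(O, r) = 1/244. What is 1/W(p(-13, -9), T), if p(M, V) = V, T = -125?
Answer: 244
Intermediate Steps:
W(O, r) = 1/244
1/W(p(-13, -9), T) = 1/(1/244) = 244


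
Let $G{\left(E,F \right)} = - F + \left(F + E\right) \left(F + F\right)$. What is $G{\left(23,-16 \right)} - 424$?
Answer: $-632$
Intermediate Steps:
$G{\left(E,F \right)} = - F + 2 F \left(E + F\right)$ ($G{\left(E,F \right)} = - F + \left(E + F\right) 2 F = - F + 2 F \left(E + F\right)$)
$G{\left(23,-16 \right)} - 424 = - 16 \left(-1 + 2 \cdot 23 + 2 \left(-16\right)\right) - 424 = - 16 \left(-1 + 46 - 32\right) - 424 = \left(-16\right) 13 - 424 = -208 - 424 = -632$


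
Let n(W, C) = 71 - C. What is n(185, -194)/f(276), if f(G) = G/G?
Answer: 265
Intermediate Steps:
f(G) = 1
n(185, -194)/f(276) = (71 - 1*(-194))/1 = (71 + 194)*1 = 265*1 = 265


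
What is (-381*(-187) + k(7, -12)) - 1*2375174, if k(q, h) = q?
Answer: -2303920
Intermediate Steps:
(-381*(-187) + k(7, -12)) - 1*2375174 = (-381*(-187) + 7) - 1*2375174 = (71247 + 7) - 2375174 = 71254 - 2375174 = -2303920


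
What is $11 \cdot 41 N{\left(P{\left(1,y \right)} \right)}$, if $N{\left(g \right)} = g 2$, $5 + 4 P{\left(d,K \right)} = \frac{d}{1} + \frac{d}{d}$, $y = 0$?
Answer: $- \frac{1353}{2} \approx -676.5$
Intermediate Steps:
$P{\left(d,K \right)} = -1 + \frac{d}{4}$ ($P{\left(d,K \right)} = - \frac{5}{4} + \frac{\frac{d}{1} + \frac{d}{d}}{4} = - \frac{5}{4} + \frac{d 1 + 1}{4} = - \frac{5}{4} + \frac{d + 1}{4} = - \frac{5}{4} + \frac{1 + d}{4} = - \frac{5}{4} + \left(\frac{1}{4} + \frac{d}{4}\right) = -1 + \frac{d}{4}$)
$N{\left(g \right)} = 2 g$
$11 \cdot 41 N{\left(P{\left(1,y \right)} \right)} = 11 \cdot 41 \cdot 2 \left(-1 + \frac{1}{4} \cdot 1\right) = 451 \cdot 2 \left(-1 + \frac{1}{4}\right) = 451 \cdot 2 \left(- \frac{3}{4}\right) = 451 \left(- \frac{3}{2}\right) = - \frac{1353}{2}$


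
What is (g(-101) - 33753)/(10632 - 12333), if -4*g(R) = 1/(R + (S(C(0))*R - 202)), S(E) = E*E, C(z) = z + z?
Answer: 40908635/2061612 ≈ 19.843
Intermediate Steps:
C(z) = 2*z
S(E) = E²
g(R) = -1/(4*(-202 + R)) (g(R) = -1/(4*(R + ((2*0)²*R - 202))) = -1/(4*(R + (0²*R - 202))) = -1/(4*(R + (0*R - 202))) = -1/(4*(R + (0 - 202))) = -1/(4*(R - 202)) = -1/(4*(-202 + R)))
(g(-101) - 33753)/(10632 - 12333) = (-1/(-808 + 4*(-101)) - 33753)/(10632 - 12333) = (-1/(-808 - 404) - 33753)/(-1701) = (-1/(-1212) - 33753)*(-1/1701) = (-1*(-1/1212) - 33753)*(-1/1701) = (1/1212 - 33753)*(-1/1701) = -40908635/1212*(-1/1701) = 40908635/2061612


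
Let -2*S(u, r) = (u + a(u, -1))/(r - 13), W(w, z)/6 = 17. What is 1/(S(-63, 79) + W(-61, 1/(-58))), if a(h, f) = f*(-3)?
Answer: 11/1127 ≈ 0.0097604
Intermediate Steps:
a(h, f) = -3*f
W(w, z) = 102 (W(w, z) = 6*17 = 102)
S(u, r) = -(3 + u)/(2*(-13 + r)) (S(u, r) = -(u - 3*(-1))/(2*(r - 13)) = -(u + 3)/(2*(-13 + r)) = -(3 + u)/(2*(-13 + r)))
1/(S(-63, 79) + W(-61, 1/(-58))) = 1/((-3 - 1*(-63))/(2*(-13 + 79)) + 102) = 1/((1/2)*(-3 + 63)/66 + 102) = 1/((1/2)*(1/66)*60 + 102) = 1/(5/11 + 102) = 1/(1127/11) = 11/1127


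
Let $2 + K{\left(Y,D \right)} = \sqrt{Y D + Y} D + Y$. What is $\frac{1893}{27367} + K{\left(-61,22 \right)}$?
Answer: $- \frac{1722228}{27367} + 22 i \sqrt{1403} \approx -62.931 + 824.05 i$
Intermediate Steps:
$K{\left(Y,D \right)} = -2 + Y + D \sqrt{Y + D Y}$ ($K{\left(Y,D \right)} = -2 + \left(\sqrt{Y D + Y} D + Y\right) = -2 + \left(\sqrt{D Y + Y} D + Y\right) = -2 + \left(\sqrt{Y + D Y} D + Y\right) = -2 + \left(D \sqrt{Y + D Y} + Y\right) = -2 + \left(Y + D \sqrt{Y + D Y}\right) = -2 + Y + D \sqrt{Y + D Y}$)
$\frac{1893}{27367} + K{\left(-61,22 \right)} = \frac{1893}{27367} - \left(63 - 22 i \sqrt{61} \sqrt{1 + 22}\right) = 1893 \cdot \frac{1}{27367} - \left(63 - 22 i \sqrt{1403}\right) = \frac{1893}{27367} - \left(63 - 22 i \sqrt{1403}\right) = - \frac{1722228}{27367} + 22 i \sqrt{1403}$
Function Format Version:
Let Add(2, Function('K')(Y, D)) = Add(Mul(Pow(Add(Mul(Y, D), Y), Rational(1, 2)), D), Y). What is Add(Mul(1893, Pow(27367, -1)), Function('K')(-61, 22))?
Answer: Add(Rational(-1722228, 27367), Mul(22, I, Pow(1403, Rational(1, 2)))) ≈ Add(-62.931, Mul(824.05, I))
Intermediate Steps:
Function('K')(Y, D) = Add(-2, Y, Mul(D, Pow(Add(Y, Mul(D, Y)), Rational(1, 2)))) (Function('K')(Y, D) = Add(-2, Add(Mul(Pow(Add(Mul(Y, D), Y), Rational(1, 2)), D), Y)) = Add(-2, Add(Mul(Pow(Add(Mul(D, Y), Y), Rational(1, 2)), D), Y)) = Add(-2, Add(Mul(Pow(Add(Y, Mul(D, Y)), Rational(1, 2)), D), Y)) = Add(-2, Add(Mul(D, Pow(Add(Y, Mul(D, Y)), Rational(1, 2))), Y)) = Add(-2, Add(Y, Mul(D, Pow(Add(Y, Mul(D, Y)), Rational(1, 2))))) = Add(-2, Y, Mul(D, Pow(Add(Y, Mul(D, Y)), Rational(1, 2)))))
Add(Mul(1893, Pow(27367, -1)), Function('K')(-61, 22)) = Add(Mul(1893, Pow(27367, -1)), Add(-2, -61, Mul(22, Pow(Mul(-61, Add(1, 22)), Rational(1, 2))))) = Add(Mul(1893, Rational(1, 27367)), Add(-2, -61, Mul(22, Pow(Mul(-61, 23), Rational(1, 2))))) = Add(Rational(1893, 27367), Add(-2, -61, Mul(22, Pow(-1403, Rational(1, 2))))) = Add(Rational(1893, 27367), Add(-2, -61, Mul(22, Mul(I, Pow(1403, Rational(1, 2)))))) = Add(Rational(1893, 27367), Add(-2, -61, Mul(22, I, Pow(1403, Rational(1, 2))))) = Add(Rational(1893, 27367), Add(-63, Mul(22, I, Pow(1403, Rational(1, 2))))) = Add(Rational(-1722228, 27367), Mul(22, I, Pow(1403, Rational(1, 2))))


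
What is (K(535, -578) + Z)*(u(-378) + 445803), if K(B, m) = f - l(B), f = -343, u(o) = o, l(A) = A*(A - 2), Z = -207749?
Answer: -219704544975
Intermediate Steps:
l(A) = A*(-2 + A)
K(B, m) = -343 - B*(-2 + B)
(K(535, -578) + Z)*(u(-378) + 445803) = ((-343 - 1*535*(-2 + 535)) - 207749)*(-378 + 445803) = ((-343 - 1*535*533) - 207749)*445425 = ((-343 - 285155) - 207749)*445425 = (-285498 - 207749)*445425 = -493247*445425 = -219704544975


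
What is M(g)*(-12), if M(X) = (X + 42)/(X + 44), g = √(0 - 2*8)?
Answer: -699/61 - 3*I/61 ≈ -11.459 - 0.04918*I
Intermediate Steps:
g = 4*I (g = √(0 - 16) = √(-16) = 4*I ≈ 4.0*I)
M(X) = (42 + X)/(44 + X)
M(g)*(-12) = ((42 + 4*I)/(44 + 4*I))*(-12) = (((44 - 4*I)/1952)*(42 + 4*I))*(-12) = ((42 + 4*I)*(44 - 4*I)/1952)*(-12) = -3*(42 + 4*I)*(44 - 4*I)/488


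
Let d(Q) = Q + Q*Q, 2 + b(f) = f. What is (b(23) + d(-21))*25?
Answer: 11025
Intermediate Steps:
b(f) = -2 + f
d(Q) = Q + Q²
(b(23) + d(-21))*25 = ((-2 + 23) - 21*(1 - 21))*25 = (21 - 21*(-20))*25 = (21 + 420)*25 = 441*25 = 11025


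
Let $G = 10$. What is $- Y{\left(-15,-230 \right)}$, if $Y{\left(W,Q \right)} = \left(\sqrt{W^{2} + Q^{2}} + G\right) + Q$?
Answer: $220 - 25 \sqrt{85} \approx -10.489$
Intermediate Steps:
$Y{\left(W,Q \right)} = 10 + Q + \sqrt{Q^{2} + W^{2}}$ ($Y{\left(W,Q \right)} = \left(\sqrt{W^{2} + Q^{2}} + 10\right) + Q = \left(\sqrt{Q^{2} + W^{2}} + 10\right) + Q = \left(10 + \sqrt{Q^{2} + W^{2}}\right) + Q = 10 + Q + \sqrt{Q^{2} + W^{2}}$)
$- Y{\left(-15,-230 \right)} = - (10 - 230 + \sqrt{\left(-230\right)^{2} + \left(-15\right)^{2}}) = - (10 - 230 + \sqrt{52900 + 225}) = - (10 - 230 + \sqrt{53125}) = - (10 - 230 + 25 \sqrt{85}) = - (-220 + 25 \sqrt{85}) = 220 - 25 \sqrt{85}$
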